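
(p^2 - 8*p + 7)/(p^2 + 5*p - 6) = (p - 7)/(p + 6)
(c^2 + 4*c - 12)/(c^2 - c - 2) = (c + 6)/(c + 1)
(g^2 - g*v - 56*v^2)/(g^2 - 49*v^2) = (-g + 8*v)/(-g + 7*v)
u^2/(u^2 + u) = u/(u + 1)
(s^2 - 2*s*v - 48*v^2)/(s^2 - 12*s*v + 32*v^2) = (s + 6*v)/(s - 4*v)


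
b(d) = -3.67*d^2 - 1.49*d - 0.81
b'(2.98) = -23.36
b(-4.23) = -60.17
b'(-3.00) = 20.53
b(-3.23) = -34.29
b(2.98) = -37.84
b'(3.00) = -23.51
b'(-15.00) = 108.61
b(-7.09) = -174.73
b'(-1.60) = 10.25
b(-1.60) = -7.82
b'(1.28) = -10.89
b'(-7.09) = 50.55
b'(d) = -7.34*d - 1.49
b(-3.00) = -29.37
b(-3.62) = -43.51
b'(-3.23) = 22.22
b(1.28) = -8.73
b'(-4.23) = 29.56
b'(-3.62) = 25.08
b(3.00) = -38.31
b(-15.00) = -804.21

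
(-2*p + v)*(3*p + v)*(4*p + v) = -24*p^3 - 2*p^2*v + 5*p*v^2 + v^3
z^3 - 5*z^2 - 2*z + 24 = (z - 4)*(z - 3)*(z + 2)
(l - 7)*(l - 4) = l^2 - 11*l + 28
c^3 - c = c*(c - 1)*(c + 1)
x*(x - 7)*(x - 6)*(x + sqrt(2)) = x^4 - 13*x^3 + sqrt(2)*x^3 - 13*sqrt(2)*x^2 + 42*x^2 + 42*sqrt(2)*x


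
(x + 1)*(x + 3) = x^2 + 4*x + 3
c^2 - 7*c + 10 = (c - 5)*(c - 2)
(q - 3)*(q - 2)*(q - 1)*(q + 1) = q^4 - 5*q^3 + 5*q^2 + 5*q - 6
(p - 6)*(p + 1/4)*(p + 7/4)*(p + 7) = p^4 + 3*p^3 - 633*p^2/16 - 1337*p/16 - 147/8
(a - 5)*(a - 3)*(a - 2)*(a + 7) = a^4 - 3*a^3 - 39*a^2 + 187*a - 210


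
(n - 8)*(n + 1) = n^2 - 7*n - 8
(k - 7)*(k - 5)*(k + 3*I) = k^3 - 12*k^2 + 3*I*k^2 + 35*k - 36*I*k + 105*I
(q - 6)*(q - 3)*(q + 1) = q^3 - 8*q^2 + 9*q + 18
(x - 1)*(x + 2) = x^2 + x - 2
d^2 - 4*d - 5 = (d - 5)*(d + 1)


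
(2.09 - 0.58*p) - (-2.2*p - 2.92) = 1.62*p + 5.01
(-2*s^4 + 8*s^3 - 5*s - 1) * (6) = -12*s^4 + 48*s^3 - 30*s - 6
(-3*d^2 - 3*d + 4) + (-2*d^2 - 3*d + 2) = -5*d^2 - 6*d + 6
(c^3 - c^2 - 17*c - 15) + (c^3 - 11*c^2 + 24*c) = 2*c^3 - 12*c^2 + 7*c - 15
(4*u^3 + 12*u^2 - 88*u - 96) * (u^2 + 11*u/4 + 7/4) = 4*u^5 + 23*u^4 - 48*u^3 - 317*u^2 - 418*u - 168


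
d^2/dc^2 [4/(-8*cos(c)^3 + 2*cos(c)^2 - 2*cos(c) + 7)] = 8*((-4*cos(c) + 2*cos(2*c) - 9*cos(3*c))*(8*cos(c) - cos(2*c) + 2*cos(3*c) - 8) - 4*(12*cos(c)^2 - 2*cos(c) + 1)^2*sin(c)^2)/(8*cos(c) - cos(2*c) + 2*cos(3*c) - 8)^3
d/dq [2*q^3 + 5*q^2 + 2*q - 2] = 6*q^2 + 10*q + 2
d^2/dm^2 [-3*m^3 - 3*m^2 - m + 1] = -18*m - 6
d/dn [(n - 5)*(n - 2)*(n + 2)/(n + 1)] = 2*(n^3 - n^2 - 5*n - 12)/(n^2 + 2*n + 1)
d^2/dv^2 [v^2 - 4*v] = 2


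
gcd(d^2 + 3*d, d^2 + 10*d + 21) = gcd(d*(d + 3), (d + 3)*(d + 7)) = d + 3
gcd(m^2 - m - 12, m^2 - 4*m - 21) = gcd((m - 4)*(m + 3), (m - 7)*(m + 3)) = m + 3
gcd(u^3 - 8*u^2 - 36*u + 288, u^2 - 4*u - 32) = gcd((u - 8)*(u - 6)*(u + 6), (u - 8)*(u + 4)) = u - 8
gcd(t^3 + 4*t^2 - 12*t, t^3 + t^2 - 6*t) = t^2 - 2*t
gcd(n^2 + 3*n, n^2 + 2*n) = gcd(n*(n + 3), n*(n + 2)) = n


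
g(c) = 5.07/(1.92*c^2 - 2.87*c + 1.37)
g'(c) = 5.07*(2.87 - 3.84*c)/(1.92*c^2 - 2.87*c + 1.37)^2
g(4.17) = 0.22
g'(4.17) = -0.13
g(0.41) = 9.82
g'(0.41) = 24.67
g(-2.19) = 0.30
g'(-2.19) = 0.20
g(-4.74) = 0.09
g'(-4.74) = 0.03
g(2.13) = 1.28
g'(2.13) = -1.71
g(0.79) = 16.85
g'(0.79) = -9.16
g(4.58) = 0.18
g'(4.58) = -0.09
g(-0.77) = 1.07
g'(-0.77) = 1.33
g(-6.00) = 0.06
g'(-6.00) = 0.02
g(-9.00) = 0.03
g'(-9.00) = 0.01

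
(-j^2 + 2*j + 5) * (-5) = 5*j^2 - 10*j - 25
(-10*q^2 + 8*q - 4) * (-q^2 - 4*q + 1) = 10*q^4 + 32*q^3 - 38*q^2 + 24*q - 4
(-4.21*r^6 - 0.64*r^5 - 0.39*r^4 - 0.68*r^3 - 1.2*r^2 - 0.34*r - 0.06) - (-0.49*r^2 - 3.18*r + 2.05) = -4.21*r^6 - 0.64*r^5 - 0.39*r^4 - 0.68*r^3 - 0.71*r^2 + 2.84*r - 2.11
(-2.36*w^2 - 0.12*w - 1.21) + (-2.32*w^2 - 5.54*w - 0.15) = -4.68*w^2 - 5.66*w - 1.36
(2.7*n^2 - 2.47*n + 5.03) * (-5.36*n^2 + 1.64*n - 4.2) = -14.472*n^4 + 17.6672*n^3 - 42.3516*n^2 + 18.6232*n - 21.126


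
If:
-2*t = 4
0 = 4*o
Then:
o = 0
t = -2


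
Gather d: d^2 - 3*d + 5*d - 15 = d^2 + 2*d - 15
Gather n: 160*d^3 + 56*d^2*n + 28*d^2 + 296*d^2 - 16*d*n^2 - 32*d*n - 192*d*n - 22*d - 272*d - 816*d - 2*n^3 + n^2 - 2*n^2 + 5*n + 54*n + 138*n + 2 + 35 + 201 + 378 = 160*d^3 + 324*d^2 - 1110*d - 2*n^3 + n^2*(-16*d - 1) + n*(56*d^2 - 224*d + 197) + 616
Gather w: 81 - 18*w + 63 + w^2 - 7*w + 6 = w^2 - 25*w + 150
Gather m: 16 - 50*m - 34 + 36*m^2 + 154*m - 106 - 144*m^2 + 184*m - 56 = -108*m^2 + 288*m - 180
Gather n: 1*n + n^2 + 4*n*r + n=n^2 + n*(4*r + 2)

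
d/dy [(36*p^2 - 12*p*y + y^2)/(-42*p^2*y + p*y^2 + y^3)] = (42*p^2 + 12*p*y - y^2)/(y^2*(49*p^2 + 14*p*y + y^2))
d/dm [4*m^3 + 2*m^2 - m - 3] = 12*m^2 + 4*m - 1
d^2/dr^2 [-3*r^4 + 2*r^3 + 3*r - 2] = 12*r*(1 - 3*r)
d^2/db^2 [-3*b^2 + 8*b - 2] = -6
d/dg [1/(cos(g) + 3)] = sin(g)/(cos(g) + 3)^2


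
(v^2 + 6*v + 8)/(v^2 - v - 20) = (v + 2)/(v - 5)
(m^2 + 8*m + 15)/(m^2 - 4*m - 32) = (m^2 + 8*m + 15)/(m^2 - 4*m - 32)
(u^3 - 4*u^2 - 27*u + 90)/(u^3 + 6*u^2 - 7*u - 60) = (u - 6)/(u + 4)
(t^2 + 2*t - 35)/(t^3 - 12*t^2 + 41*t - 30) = (t + 7)/(t^2 - 7*t + 6)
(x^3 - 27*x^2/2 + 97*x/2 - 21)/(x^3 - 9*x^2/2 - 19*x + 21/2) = (x - 6)/(x + 3)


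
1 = 1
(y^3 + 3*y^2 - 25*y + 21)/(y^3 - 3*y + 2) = (y^2 + 4*y - 21)/(y^2 + y - 2)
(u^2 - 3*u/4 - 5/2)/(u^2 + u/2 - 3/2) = (4*u^2 - 3*u - 10)/(2*(2*u^2 + u - 3))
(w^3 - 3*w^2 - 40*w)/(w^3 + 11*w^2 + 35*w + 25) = w*(w - 8)/(w^2 + 6*w + 5)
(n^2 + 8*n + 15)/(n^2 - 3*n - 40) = (n + 3)/(n - 8)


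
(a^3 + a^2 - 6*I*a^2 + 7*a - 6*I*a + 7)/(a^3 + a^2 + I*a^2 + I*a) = (a - 7*I)/a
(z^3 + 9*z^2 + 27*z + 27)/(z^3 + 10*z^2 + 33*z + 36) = (z + 3)/(z + 4)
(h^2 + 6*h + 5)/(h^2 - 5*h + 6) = (h^2 + 6*h + 5)/(h^2 - 5*h + 6)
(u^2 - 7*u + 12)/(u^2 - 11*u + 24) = (u - 4)/(u - 8)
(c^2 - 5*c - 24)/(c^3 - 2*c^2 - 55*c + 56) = (c + 3)/(c^2 + 6*c - 7)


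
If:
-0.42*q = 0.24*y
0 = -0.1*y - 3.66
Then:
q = 20.91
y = -36.60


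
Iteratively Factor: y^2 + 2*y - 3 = (y + 3)*(y - 1)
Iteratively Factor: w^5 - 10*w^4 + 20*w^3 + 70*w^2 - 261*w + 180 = (w - 4)*(w^4 - 6*w^3 - 4*w^2 + 54*w - 45) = (w - 4)*(w - 3)*(w^3 - 3*w^2 - 13*w + 15) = (w - 4)*(w - 3)*(w + 3)*(w^2 - 6*w + 5) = (w - 5)*(w - 4)*(w - 3)*(w + 3)*(w - 1)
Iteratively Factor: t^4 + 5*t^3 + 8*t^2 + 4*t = (t + 2)*(t^3 + 3*t^2 + 2*t) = t*(t + 2)*(t^2 + 3*t + 2) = t*(t + 1)*(t + 2)*(t + 2)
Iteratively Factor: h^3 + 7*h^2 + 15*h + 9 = (h + 1)*(h^2 + 6*h + 9) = (h + 1)*(h + 3)*(h + 3)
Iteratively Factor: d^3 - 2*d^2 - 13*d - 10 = (d + 2)*(d^2 - 4*d - 5) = (d + 1)*(d + 2)*(d - 5)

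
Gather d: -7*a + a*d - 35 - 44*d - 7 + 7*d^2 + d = -7*a + 7*d^2 + d*(a - 43) - 42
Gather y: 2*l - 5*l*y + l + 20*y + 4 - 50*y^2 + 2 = 3*l - 50*y^2 + y*(20 - 5*l) + 6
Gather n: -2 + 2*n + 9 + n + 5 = 3*n + 12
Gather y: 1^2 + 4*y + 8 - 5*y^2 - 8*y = -5*y^2 - 4*y + 9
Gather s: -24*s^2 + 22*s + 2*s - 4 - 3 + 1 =-24*s^2 + 24*s - 6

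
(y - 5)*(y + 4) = y^2 - y - 20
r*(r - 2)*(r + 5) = r^3 + 3*r^2 - 10*r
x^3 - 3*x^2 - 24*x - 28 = (x - 7)*(x + 2)^2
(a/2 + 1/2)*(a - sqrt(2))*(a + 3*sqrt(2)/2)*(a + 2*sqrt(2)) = a^4/2 + a^3/2 + 5*sqrt(2)*a^3/4 - a^2/2 + 5*sqrt(2)*a^2/4 - 3*sqrt(2)*a - a/2 - 3*sqrt(2)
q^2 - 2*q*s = q*(q - 2*s)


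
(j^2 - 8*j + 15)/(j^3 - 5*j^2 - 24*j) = (-j^2 + 8*j - 15)/(j*(-j^2 + 5*j + 24))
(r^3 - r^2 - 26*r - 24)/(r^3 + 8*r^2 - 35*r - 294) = (r^2 + 5*r + 4)/(r^2 + 14*r + 49)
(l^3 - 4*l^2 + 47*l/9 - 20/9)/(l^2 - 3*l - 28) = (-9*l^3 + 36*l^2 - 47*l + 20)/(9*(-l^2 + 3*l + 28))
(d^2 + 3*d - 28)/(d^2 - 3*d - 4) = (d + 7)/(d + 1)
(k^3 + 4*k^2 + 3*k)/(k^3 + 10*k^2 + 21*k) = (k + 1)/(k + 7)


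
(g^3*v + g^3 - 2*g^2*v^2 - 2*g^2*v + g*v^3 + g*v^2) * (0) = 0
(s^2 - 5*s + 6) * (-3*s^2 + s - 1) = -3*s^4 + 16*s^3 - 24*s^2 + 11*s - 6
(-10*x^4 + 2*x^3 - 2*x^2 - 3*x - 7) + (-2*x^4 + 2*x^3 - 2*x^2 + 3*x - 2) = -12*x^4 + 4*x^3 - 4*x^2 - 9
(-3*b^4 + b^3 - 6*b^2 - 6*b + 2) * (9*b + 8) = -27*b^5 - 15*b^4 - 46*b^3 - 102*b^2 - 30*b + 16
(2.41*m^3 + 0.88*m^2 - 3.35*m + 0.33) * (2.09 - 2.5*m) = -6.025*m^4 + 2.8369*m^3 + 10.2142*m^2 - 7.8265*m + 0.6897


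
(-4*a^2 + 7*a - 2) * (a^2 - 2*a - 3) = -4*a^4 + 15*a^3 - 4*a^2 - 17*a + 6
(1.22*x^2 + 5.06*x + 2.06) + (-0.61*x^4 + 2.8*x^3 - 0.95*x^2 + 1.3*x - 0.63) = -0.61*x^4 + 2.8*x^3 + 0.27*x^2 + 6.36*x + 1.43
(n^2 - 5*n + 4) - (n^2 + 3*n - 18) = 22 - 8*n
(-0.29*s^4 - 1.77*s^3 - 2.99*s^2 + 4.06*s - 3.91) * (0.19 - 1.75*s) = 0.5075*s^5 + 3.0424*s^4 + 4.8962*s^3 - 7.6731*s^2 + 7.6139*s - 0.7429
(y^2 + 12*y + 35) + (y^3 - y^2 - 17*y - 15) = y^3 - 5*y + 20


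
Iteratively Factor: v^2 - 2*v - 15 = (v - 5)*(v + 3)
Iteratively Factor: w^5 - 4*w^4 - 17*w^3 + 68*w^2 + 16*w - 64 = (w - 4)*(w^4 - 17*w^2 + 16) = (w - 4)^2*(w^3 + 4*w^2 - w - 4) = (w - 4)^2*(w + 1)*(w^2 + 3*w - 4) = (w - 4)^2*(w - 1)*(w + 1)*(w + 4)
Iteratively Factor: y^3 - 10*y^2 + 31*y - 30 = (y - 2)*(y^2 - 8*y + 15) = (y - 3)*(y - 2)*(y - 5)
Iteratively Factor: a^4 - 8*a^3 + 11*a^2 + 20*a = (a + 1)*(a^3 - 9*a^2 + 20*a) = a*(a + 1)*(a^2 - 9*a + 20) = a*(a - 4)*(a + 1)*(a - 5)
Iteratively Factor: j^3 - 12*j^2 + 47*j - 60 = (j - 5)*(j^2 - 7*j + 12) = (j - 5)*(j - 4)*(j - 3)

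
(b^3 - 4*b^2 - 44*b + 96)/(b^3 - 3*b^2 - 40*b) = (b^2 + 4*b - 12)/(b*(b + 5))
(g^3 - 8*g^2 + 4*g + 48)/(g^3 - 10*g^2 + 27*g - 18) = (g^2 - 2*g - 8)/(g^2 - 4*g + 3)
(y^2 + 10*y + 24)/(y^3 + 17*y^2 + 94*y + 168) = 1/(y + 7)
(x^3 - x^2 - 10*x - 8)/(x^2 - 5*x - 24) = (-x^3 + x^2 + 10*x + 8)/(-x^2 + 5*x + 24)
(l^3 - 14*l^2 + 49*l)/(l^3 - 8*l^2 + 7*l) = (l - 7)/(l - 1)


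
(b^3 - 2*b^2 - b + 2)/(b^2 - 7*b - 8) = (b^2 - 3*b + 2)/(b - 8)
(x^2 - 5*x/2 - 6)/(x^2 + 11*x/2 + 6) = (x - 4)/(x + 4)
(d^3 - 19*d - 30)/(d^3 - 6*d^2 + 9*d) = (d^3 - 19*d - 30)/(d*(d^2 - 6*d + 9))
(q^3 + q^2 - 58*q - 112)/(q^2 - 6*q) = (q^3 + q^2 - 58*q - 112)/(q*(q - 6))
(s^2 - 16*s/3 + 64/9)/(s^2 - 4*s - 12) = (-9*s^2 + 48*s - 64)/(9*(-s^2 + 4*s + 12))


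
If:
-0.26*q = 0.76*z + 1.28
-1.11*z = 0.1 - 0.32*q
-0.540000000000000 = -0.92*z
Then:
No Solution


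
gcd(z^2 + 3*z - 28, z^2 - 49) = z + 7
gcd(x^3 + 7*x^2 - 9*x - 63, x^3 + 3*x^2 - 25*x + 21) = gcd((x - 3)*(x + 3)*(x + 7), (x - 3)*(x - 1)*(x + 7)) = x^2 + 4*x - 21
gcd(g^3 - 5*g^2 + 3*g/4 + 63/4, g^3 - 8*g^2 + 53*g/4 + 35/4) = g - 7/2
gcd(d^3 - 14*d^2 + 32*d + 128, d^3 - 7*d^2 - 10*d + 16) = d^2 - 6*d - 16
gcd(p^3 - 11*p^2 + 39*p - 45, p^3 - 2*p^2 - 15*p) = p - 5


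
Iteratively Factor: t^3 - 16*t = (t + 4)*(t^2 - 4*t) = t*(t + 4)*(t - 4)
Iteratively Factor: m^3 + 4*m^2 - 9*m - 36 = (m + 3)*(m^2 + m - 12) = (m - 3)*(m + 3)*(m + 4)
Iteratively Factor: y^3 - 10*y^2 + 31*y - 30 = (y - 3)*(y^2 - 7*y + 10) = (y - 5)*(y - 3)*(y - 2)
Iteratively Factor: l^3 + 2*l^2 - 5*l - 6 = (l - 2)*(l^2 + 4*l + 3) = (l - 2)*(l + 1)*(l + 3)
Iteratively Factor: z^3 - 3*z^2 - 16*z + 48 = (z - 3)*(z^2 - 16) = (z - 3)*(z + 4)*(z - 4)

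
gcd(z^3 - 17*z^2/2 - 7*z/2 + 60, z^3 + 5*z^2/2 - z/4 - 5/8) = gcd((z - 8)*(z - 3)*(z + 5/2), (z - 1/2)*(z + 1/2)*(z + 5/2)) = z + 5/2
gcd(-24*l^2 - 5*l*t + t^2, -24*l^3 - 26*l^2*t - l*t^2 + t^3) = 1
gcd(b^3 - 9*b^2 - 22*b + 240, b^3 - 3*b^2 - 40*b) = b^2 - 3*b - 40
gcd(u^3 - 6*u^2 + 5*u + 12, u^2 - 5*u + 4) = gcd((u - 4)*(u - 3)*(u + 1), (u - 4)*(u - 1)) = u - 4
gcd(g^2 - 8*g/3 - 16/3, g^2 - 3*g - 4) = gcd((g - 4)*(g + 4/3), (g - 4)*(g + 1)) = g - 4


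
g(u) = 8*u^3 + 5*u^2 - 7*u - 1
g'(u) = 24*u^2 + 10*u - 7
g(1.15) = 9.73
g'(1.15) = 36.24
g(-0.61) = 3.31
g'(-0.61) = -4.17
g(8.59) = 5378.53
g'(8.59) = 1849.81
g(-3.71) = -314.73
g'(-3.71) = 286.24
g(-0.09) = -0.34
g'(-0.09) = -7.71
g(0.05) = -1.34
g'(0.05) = -6.44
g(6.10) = 1958.20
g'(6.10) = 947.04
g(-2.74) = -108.85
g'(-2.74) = 145.78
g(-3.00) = -151.00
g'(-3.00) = 179.00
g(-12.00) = -13021.00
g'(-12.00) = 3329.00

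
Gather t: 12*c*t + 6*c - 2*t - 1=6*c + t*(12*c - 2) - 1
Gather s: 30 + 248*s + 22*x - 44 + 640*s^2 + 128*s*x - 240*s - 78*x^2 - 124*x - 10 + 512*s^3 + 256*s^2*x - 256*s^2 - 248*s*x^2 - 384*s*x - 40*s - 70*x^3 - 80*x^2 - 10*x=512*s^3 + s^2*(256*x + 384) + s*(-248*x^2 - 256*x - 32) - 70*x^3 - 158*x^2 - 112*x - 24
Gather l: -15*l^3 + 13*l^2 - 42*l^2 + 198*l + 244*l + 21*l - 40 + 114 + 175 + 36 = -15*l^3 - 29*l^2 + 463*l + 285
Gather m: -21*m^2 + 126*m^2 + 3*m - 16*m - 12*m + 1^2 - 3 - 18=105*m^2 - 25*m - 20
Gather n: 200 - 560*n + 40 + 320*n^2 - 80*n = 320*n^2 - 640*n + 240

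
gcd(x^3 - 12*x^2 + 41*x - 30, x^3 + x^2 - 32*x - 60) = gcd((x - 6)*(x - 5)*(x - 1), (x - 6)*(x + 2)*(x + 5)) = x - 6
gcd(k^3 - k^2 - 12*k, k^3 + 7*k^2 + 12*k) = k^2 + 3*k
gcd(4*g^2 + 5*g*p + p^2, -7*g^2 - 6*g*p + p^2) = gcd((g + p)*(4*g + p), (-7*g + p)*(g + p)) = g + p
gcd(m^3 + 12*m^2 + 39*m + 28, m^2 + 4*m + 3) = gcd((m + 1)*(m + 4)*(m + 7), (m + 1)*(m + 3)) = m + 1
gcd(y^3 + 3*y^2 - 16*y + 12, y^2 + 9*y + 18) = y + 6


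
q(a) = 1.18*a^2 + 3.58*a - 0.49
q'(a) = 2.36*a + 3.58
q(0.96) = 4.03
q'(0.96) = 5.85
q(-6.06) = 21.15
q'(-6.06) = -10.72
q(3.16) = 22.61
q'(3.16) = 11.04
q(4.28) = 36.45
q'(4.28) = 13.68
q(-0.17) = -1.06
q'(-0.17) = 3.18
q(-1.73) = -3.15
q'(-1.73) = -0.50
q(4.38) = 37.83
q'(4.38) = 13.92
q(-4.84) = 9.83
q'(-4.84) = -7.84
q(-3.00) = -0.61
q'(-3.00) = -3.50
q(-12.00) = 126.47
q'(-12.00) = -24.74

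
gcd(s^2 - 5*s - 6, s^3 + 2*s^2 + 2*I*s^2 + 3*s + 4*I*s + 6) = 1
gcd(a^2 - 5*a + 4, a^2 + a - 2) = a - 1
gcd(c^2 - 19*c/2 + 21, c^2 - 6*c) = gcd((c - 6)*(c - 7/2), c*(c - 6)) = c - 6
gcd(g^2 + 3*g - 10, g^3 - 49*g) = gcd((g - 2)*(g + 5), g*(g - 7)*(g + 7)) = 1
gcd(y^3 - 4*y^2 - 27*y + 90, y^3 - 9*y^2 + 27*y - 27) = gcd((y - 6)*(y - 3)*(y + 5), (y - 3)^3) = y - 3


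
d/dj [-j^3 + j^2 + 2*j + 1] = -3*j^2 + 2*j + 2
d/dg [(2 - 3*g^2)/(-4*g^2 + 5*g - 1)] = (-15*g^2 + 22*g - 10)/(16*g^4 - 40*g^3 + 33*g^2 - 10*g + 1)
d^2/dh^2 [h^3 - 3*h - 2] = 6*h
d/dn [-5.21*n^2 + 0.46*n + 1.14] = 0.46 - 10.42*n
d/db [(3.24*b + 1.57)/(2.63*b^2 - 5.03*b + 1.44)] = (-8.5212*b^2 - 8.2582*b + 12.5627)/(6.9169*b^4 - 26.4578*b^3 + 32.8753*b^2 - 14.4864*b + 2.0736)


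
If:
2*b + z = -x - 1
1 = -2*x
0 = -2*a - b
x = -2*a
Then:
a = 1/4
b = -1/2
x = -1/2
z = 1/2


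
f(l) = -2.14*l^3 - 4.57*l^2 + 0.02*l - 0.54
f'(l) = -6.42*l^2 - 9.14*l + 0.02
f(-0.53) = -1.52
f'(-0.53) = 3.06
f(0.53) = -2.13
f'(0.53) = -6.63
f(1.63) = -21.92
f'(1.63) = -31.94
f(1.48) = -17.46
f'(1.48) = -27.57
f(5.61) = -522.09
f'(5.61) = -253.31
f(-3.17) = 21.64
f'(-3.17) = -35.52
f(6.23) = -695.25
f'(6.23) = -306.10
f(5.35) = -458.94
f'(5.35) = -232.64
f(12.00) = -4356.30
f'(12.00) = -1034.14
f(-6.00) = 297.06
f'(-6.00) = -176.26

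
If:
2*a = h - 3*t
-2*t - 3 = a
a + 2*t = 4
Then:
No Solution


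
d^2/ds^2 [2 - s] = 0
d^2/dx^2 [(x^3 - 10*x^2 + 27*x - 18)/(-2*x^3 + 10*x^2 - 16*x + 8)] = (5*x - 22)/(x^4 - 8*x^3 + 24*x^2 - 32*x + 16)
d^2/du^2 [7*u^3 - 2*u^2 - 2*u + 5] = 42*u - 4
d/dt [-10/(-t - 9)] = -10/(t + 9)^2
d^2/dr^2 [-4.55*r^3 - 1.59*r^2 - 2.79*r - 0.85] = -27.3*r - 3.18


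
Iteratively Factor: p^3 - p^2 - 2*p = (p + 1)*(p^2 - 2*p) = (p - 2)*(p + 1)*(p)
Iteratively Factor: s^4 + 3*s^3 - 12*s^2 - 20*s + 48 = (s + 4)*(s^3 - s^2 - 8*s + 12) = (s - 2)*(s + 4)*(s^2 + s - 6) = (s - 2)*(s + 3)*(s + 4)*(s - 2)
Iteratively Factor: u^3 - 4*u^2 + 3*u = (u)*(u^2 - 4*u + 3) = u*(u - 3)*(u - 1)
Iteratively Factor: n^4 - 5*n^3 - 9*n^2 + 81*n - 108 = (n - 3)*(n^3 - 2*n^2 - 15*n + 36) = (n - 3)^2*(n^2 + n - 12) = (n - 3)^2*(n + 4)*(n - 3)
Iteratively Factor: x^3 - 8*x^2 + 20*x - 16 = (x - 2)*(x^2 - 6*x + 8) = (x - 2)^2*(x - 4)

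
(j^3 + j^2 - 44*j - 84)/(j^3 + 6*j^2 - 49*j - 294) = (j + 2)/(j + 7)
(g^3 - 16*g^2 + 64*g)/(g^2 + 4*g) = (g^2 - 16*g + 64)/(g + 4)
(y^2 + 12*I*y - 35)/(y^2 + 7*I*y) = (y + 5*I)/y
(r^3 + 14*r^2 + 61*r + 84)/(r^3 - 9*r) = (r^2 + 11*r + 28)/(r*(r - 3))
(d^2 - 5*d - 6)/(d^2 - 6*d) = (d + 1)/d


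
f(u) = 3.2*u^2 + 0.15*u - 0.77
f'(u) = 6.4*u + 0.15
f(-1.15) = 3.29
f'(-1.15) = -7.21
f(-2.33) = 16.25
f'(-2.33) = -14.76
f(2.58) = 20.92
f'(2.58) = 16.66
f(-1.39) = 5.20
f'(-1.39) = -8.75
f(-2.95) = 26.64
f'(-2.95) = -18.73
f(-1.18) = 3.51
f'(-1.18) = -7.40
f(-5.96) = 112.01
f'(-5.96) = -37.99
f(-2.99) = 27.39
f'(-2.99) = -18.99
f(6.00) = 115.33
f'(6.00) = 38.55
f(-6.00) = 113.53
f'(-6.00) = -38.25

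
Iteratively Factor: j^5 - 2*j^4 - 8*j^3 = (j)*(j^4 - 2*j^3 - 8*j^2) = j^2*(j^3 - 2*j^2 - 8*j) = j^2*(j - 4)*(j^2 + 2*j) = j^3*(j - 4)*(j + 2)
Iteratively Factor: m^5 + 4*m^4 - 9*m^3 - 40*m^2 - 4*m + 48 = (m + 2)*(m^4 + 2*m^3 - 13*m^2 - 14*m + 24) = (m - 3)*(m + 2)*(m^3 + 5*m^2 + 2*m - 8) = (m - 3)*(m + 2)*(m + 4)*(m^2 + m - 2) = (m - 3)*(m - 1)*(m + 2)*(m + 4)*(m + 2)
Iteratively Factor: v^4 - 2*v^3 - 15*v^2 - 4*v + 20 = (v + 2)*(v^3 - 4*v^2 - 7*v + 10) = (v - 1)*(v + 2)*(v^2 - 3*v - 10) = (v - 1)*(v + 2)^2*(v - 5)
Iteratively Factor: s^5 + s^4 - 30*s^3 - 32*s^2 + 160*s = (s + 4)*(s^4 - 3*s^3 - 18*s^2 + 40*s) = s*(s + 4)*(s^3 - 3*s^2 - 18*s + 40) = s*(s - 5)*(s + 4)*(s^2 + 2*s - 8) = s*(s - 5)*(s - 2)*(s + 4)*(s + 4)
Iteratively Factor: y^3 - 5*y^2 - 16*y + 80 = (y - 5)*(y^2 - 16) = (y - 5)*(y - 4)*(y + 4)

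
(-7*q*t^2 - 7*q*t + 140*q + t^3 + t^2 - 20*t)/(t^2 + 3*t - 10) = (-7*q*t + 28*q + t^2 - 4*t)/(t - 2)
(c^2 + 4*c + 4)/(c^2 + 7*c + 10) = (c + 2)/(c + 5)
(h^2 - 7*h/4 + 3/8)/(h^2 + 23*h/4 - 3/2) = (h - 3/2)/(h + 6)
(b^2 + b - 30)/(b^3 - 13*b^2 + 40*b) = (b + 6)/(b*(b - 8))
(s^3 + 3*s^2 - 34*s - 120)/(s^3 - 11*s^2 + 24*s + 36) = (s^2 + 9*s + 20)/(s^2 - 5*s - 6)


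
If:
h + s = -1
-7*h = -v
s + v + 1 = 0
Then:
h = 0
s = -1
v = 0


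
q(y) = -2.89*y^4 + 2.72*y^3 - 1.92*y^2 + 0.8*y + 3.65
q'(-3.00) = 397.88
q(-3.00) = -323.56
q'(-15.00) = 40909.40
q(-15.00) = -155926.60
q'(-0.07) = 1.11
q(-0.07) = 3.58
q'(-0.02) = 0.88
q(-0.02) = 3.63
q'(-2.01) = 135.36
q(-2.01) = -74.97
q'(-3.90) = 825.62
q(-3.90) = -858.61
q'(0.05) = 0.63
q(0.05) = 3.69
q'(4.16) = -706.18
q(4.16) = -695.94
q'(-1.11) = 30.93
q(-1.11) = -7.71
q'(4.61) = -976.04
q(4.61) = -1072.26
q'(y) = -11.56*y^3 + 8.16*y^2 - 3.84*y + 0.8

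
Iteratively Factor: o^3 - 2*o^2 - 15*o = (o - 5)*(o^2 + 3*o) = o*(o - 5)*(o + 3)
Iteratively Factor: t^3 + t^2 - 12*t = (t)*(t^2 + t - 12) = t*(t + 4)*(t - 3)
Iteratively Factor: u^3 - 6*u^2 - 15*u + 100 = (u - 5)*(u^2 - u - 20) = (u - 5)*(u + 4)*(u - 5)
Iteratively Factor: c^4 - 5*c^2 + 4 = (c + 2)*(c^3 - 2*c^2 - c + 2) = (c - 2)*(c + 2)*(c^2 - 1) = (c - 2)*(c + 1)*(c + 2)*(c - 1)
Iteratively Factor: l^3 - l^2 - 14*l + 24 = (l + 4)*(l^2 - 5*l + 6) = (l - 3)*(l + 4)*(l - 2)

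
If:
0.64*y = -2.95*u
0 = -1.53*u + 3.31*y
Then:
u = 0.00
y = 0.00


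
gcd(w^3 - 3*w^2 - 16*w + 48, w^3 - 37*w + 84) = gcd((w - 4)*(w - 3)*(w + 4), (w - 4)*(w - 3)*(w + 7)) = w^2 - 7*w + 12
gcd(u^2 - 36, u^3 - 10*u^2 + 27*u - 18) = u - 6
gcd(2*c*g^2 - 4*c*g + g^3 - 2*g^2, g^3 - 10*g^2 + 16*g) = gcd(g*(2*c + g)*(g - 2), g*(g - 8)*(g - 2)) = g^2 - 2*g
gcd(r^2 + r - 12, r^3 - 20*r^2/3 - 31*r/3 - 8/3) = 1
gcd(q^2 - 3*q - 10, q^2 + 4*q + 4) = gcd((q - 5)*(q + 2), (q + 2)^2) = q + 2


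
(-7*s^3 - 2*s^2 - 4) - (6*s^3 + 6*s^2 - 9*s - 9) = -13*s^3 - 8*s^2 + 9*s + 5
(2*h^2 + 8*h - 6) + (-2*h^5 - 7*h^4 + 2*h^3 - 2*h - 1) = -2*h^5 - 7*h^4 + 2*h^3 + 2*h^2 + 6*h - 7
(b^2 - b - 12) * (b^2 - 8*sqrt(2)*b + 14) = b^4 - 8*sqrt(2)*b^3 - b^3 + 2*b^2 + 8*sqrt(2)*b^2 - 14*b + 96*sqrt(2)*b - 168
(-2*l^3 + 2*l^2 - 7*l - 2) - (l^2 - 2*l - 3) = -2*l^3 + l^2 - 5*l + 1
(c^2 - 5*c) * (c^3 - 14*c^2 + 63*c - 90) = c^5 - 19*c^4 + 133*c^3 - 405*c^2 + 450*c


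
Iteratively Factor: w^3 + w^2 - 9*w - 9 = (w + 3)*(w^2 - 2*w - 3) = (w + 1)*(w + 3)*(w - 3)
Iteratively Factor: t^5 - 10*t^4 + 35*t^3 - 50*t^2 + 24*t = (t - 4)*(t^4 - 6*t^3 + 11*t^2 - 6*t) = t*(t - 4)*(t^3 - 6*t^2 + 11*t - 6) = t*(t - 4)*(t - 1)*(t^2 - 5*t + 6) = t*(t - 4)*(t - 2)*(t - 1)*(t - 3)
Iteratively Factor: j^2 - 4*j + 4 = (j - 2)*(j - 2)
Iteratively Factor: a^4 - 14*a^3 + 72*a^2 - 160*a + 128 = (a - 4)*(a^3 - 10*a^2 + 32*a - 32) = (a - 4)*(a - 2)*(a^2 - 8*a + 16) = (a - 4)^2*(a - 2)*(a - 4)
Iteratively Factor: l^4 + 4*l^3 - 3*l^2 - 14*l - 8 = (l - 2)*(l^3 + 6*l^2 + 9*l + 4) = (l - 2)*(l + 1)*(l^2 + 5*l + 4) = (l - 2)*(l + 1)*(l + 4)*(l + 1)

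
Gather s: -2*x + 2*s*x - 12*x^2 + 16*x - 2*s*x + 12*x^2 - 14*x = 0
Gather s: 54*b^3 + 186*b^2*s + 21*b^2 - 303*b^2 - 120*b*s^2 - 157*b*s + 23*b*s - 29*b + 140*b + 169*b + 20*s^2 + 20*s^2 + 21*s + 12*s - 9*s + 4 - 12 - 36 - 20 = 54*b^3 - 282*b^2 + 280*b + s^2*(40 - 120*b) + s*(186*b^2 - 134*b + 24) - 64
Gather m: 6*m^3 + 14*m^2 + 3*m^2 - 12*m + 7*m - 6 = 6*m^3 + 17*m^2 - 5*m - 6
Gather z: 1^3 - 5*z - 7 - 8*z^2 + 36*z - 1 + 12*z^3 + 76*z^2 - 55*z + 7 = 12*z^3 + 68*z^2 - 24*z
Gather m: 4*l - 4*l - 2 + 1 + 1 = 0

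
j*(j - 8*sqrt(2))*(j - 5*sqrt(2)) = j^3 - 13*sqrt(2)*j^2 + 80*j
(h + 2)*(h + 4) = h^2 + 6*h + 8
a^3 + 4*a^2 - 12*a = a*(a - 2)*(a + 6)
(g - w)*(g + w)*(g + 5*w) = g^3 + 5*g^2*w - g*w^2 - 5*w^3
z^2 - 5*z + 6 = (z - 3)*(z - 2)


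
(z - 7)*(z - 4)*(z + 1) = z^3 - 10*z^2 + 17*z + 28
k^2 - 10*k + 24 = (k - 6)*(k - 4)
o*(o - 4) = o^2 - 4*o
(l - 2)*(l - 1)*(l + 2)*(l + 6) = l^4 + 5*l^3 - 10*l^2 - 20*l + 24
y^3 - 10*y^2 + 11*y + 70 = (y - 7)*(y - 5)*(y + 2)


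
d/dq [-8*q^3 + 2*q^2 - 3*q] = -24*q^2 + 4*q - 3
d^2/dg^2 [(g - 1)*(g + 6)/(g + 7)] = 16/(g^3 + 21*g^2 + 147*g + 343)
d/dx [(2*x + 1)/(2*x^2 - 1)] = 2*(2*x^2 - 2*x*(2*x + 1) - 1)/(2*x^2 - 1)^2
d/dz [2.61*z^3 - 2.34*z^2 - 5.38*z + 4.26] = 7.83*z^2 - 4.68*z - 5.38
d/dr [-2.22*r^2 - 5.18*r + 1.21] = -4.44*r - 5.18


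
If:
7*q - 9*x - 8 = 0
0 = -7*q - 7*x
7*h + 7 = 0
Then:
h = -1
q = 1/2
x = -1/2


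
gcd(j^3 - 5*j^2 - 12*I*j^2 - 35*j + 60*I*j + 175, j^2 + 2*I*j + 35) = j - 5*I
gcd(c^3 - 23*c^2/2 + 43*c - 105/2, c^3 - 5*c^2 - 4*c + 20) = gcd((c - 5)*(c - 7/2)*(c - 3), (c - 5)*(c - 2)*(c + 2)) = c - 5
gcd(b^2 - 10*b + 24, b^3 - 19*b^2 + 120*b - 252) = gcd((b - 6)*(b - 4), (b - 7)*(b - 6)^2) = b - 6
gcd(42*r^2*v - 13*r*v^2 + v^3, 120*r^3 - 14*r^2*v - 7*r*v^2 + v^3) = 6*r - v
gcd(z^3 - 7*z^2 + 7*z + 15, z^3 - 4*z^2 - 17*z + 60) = z^2 - 8*z + 15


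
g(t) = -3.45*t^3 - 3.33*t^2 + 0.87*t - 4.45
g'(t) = -10.35*t^2 - 6.66*t + 0.87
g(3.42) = -178.43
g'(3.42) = -142.96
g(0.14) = -4.40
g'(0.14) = -0.27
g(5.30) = -607.00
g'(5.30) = -325.16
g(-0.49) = -5.27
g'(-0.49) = 1.65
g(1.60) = -25.71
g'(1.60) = -36.28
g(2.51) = -77.80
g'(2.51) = -81.05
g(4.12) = -298.66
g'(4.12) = -202.25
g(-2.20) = 14.25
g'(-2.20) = -34.57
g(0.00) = -4.45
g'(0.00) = 0.87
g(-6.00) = 615.65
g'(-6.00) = -331.77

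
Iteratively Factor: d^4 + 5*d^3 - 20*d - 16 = (d + 4)*(d^3 + d^2 - 4*d - 4) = (d + 2)*(d + 4)*(d^2 - d - 2) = (d - 2)*(d + 2)*(d + 4)*(d + 1)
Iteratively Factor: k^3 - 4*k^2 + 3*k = (k - 3)*(k^2 - k) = k*(k - 3)*(k - 1)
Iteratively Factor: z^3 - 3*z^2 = (z)*(z^2 - 3*z) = z^2*(z - 3)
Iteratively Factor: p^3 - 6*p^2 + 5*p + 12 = (p - 4)*(p^2 - 2*p - 3) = (p - 4)*(p - 3)*(p + 1)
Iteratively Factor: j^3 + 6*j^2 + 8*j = (j)*(j^2 + 6*j + 8) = j*(j + 2)*(j + 4)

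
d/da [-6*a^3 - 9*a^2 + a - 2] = -18*a^2 - 18*a + 1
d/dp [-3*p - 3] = -3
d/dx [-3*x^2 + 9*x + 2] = 9 - 6*x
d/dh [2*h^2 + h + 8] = 4*h + 1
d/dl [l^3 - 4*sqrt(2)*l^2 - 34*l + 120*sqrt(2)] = 3*l^2 - 8*sqrt(2)*l - 34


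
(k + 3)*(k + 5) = k^2 + 8*k + 15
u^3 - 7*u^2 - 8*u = u*(u - 8)*(u + 1)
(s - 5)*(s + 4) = s^2 - s - 20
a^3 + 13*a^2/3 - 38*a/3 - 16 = (a - 8/3)*(a + 1)*(a + 6)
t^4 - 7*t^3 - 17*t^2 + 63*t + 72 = (t - 8)*(t - 3)*(t + 1)*(t + 3)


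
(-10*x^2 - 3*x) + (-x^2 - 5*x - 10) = -11*x^2 - 8*x - 10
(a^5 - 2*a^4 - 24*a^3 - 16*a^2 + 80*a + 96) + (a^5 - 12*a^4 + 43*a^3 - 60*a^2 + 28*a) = 2*a^5 - 14*a^4 + 19*a^3 - 76*a^2 + 108*a + 96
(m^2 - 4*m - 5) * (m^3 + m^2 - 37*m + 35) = m^5 - 3*m^4 - 46*m^3 + 178*m^2 + 45*m - 175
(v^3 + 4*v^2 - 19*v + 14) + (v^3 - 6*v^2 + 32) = 2*v^3 - 2*v^2 - 19*v + 46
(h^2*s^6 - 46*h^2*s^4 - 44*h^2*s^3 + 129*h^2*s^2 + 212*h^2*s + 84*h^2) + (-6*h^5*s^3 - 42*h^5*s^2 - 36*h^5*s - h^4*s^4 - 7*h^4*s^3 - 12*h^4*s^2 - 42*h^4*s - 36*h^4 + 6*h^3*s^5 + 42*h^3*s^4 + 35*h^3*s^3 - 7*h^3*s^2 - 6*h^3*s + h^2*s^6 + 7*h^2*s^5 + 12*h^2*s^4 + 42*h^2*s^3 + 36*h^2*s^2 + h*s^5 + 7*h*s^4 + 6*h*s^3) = -6*h^5*s^3 - 42*h^5*s^2 - 36*h^5*s - h^4*s^4 - 7*h^4*s^3 - 12*h^4*s^2 - 42*h^4*s - 36*h^4 + 6*h^3*s^5 + 42*h^3*s^4 + 35*h^3*s^3 - 7*h^3*s^2 - 6*h^3*s + 2*h^2*s^6 + 7*h^2*s^5 - 34*h^2*s^4 - 2*h^2*s^3 + 165*h^2*s^2 + 212*h^2*s + 84*h^2 + h*s^5 + 7*h*s^4 + 6*h*s^3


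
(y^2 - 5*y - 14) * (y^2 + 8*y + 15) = y^4 + 3*y^3 - 39*y^2 - 187*y - 210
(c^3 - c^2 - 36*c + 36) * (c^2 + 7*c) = c^5 + 6*c^4 - 43*c^3 - 216*c^2 + 252*c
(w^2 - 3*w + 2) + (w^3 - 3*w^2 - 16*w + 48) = w^3 - 2*w^2 - 19*w + 50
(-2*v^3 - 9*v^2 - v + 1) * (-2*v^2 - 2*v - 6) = 4*v^5 + 22*v^4 + 32*v^3 + 54*v^2 + 4*v - 6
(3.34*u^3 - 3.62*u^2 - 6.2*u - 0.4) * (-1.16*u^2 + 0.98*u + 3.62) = -3.8744*u^5 + 7.4724*u^4 + 15.7352*u^3 - 18.7164*u^2 - 22.836*u - 1.448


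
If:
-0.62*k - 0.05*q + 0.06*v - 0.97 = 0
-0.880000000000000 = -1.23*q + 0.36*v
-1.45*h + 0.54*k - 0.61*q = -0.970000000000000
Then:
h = -0.095878889823381*v - 0.236150374851913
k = 0.0731707317073171*v - 1.62221348019932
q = 0.292682926829268*v + 0.715447154471545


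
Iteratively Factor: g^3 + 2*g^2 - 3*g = (g + 3)*(g^2 - g) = g*(g + 3)*(g - 1)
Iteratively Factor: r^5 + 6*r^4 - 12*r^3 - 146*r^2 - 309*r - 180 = (r + 4)*(r^4 + 2*r^3 - 20*r^2 - 66*r - 45) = (r - 5)*(r + 4)*(r^3 + 7*r^2 + 15*r + 9) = (r - 5)*(r + 1)*(r + 4)*(r^2 + 6*r + 9) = (r - 5)*(r + 1)*(r + 3)*(r + 4)*(r + 3)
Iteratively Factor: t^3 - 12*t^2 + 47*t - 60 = (t - 5)*(t^2 - 7*t + 12) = (t - 5)*(t - 3)*(t - 4)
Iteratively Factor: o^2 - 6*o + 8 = (o - 4)*(o - 2)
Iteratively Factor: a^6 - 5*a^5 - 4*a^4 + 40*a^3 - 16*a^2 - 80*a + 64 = (a + 2)*(a^5 - 7*a^4 + 10*a^3 + 20*a^2 - 56*a + 32) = (a - 2)*(a + 2)*(a^4 - 5*a^3 + 20*a - 16) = (a - 4)*(a - 2)*(a + 2)*(a^3 - a^2 - 4*a + 4) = (a - 4)*(a - 2)*(a + 2)^2*(a^2 - 3*a + 2) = (a - 4)*(a - 2)^2*(a + 2)^2*(a - 1)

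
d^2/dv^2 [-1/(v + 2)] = -2/(v + 2)^3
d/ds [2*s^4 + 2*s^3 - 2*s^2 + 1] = 2*s*(4*s^2 + 3*s - 2)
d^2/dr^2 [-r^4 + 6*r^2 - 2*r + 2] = 12 - 12*r^2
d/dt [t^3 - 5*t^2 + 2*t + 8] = 3*t^2 - 10*t + 2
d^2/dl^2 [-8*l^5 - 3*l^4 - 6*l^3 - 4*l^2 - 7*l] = -160*l^3 - 36*l^2 - 36*l - 8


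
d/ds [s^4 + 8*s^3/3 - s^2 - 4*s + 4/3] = 4*s^3 + 8*s^2 - 2*s - 4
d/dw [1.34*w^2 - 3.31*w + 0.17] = 2.68*w - 3.31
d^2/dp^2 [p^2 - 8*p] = 2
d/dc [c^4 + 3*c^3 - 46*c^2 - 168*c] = 4*c^3 + 9*c^2 - 92*c - 168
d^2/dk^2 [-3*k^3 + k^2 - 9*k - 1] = 2 - 18*k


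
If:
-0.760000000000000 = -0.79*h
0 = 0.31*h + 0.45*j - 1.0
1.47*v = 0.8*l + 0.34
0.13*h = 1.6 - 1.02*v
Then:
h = 0.96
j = 1.56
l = 2.23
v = 1.45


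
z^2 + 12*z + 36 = (z + 6)^2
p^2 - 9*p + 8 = (p - 8)*(p - 1)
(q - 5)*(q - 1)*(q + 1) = q^3 - 5*q^2 - q + 5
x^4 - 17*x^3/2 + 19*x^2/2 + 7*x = x*(x - 7)*(x - 2)*(x + 1/2)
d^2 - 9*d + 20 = (d - 5)*(d - 4)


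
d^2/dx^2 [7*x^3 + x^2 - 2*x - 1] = 42*x + 2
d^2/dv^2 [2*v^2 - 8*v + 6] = 4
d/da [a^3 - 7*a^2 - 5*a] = 3*a^2 - 14*a - 5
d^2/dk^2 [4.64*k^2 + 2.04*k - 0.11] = 9.28000000000000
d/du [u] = 1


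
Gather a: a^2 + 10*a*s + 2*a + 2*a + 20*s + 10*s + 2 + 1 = a^2 + a*(10*s + 4) + 30*s + 3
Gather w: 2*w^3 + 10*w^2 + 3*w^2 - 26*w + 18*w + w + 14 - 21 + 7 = 2*w^3 + 13*w^2 - 7*w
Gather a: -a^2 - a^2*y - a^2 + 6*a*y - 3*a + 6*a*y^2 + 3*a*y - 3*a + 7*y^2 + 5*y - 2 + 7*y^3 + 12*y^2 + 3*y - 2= a^2*(-y - 2) + a*(6*y^2 + 9*y - 6) + 7*y^3 + 19*y^2 + 8*y - 4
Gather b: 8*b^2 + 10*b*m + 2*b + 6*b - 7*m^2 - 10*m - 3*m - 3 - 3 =8*b^2 + b*(10*m + 8) - 7*m^2 - 13*m - 6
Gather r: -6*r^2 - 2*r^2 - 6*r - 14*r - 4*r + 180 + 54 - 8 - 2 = -8*r^2 - 24*r + 224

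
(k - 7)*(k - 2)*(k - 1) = k^3 - 10*k^2 + 23*k - 14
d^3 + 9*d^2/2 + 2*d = d*(d + 1/2)*(d + 4)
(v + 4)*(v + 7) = v^2 + 11*v + 28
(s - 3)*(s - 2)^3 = s^4 - 9*s^3 + 30*s^2 - 44*s + 24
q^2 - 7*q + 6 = (q - 6)*(q - 1)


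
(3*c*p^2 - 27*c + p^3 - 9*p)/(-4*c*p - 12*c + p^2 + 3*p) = (3*c*p - 9*c + p^2 - 3*p)/(-4*c + p)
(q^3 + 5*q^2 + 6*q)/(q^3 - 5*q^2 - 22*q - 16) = q*(q + 3)/(q^2 - 7*q - 8)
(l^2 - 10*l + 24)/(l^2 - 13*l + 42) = (l - 4)/(l - 7)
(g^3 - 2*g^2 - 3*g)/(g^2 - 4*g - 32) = g*(-g^2 + 2*g + 3)/(-g^2 + 4*g + 32)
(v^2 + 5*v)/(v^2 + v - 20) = v/(v - 4)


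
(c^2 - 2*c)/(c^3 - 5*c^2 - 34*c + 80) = c/(c^2 - 3*c - 40)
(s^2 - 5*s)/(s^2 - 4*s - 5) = s/(s + 1)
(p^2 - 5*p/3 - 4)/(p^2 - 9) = (p + 4/3)/(p + 3)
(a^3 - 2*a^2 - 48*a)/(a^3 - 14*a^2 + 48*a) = (a + 6)/(a - 6)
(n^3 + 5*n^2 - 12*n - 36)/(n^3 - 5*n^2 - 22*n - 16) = (n^2 + 3*n - 18)/(n^2 - 7*n - 8)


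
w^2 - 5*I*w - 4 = (w - 4*I)*(w - I)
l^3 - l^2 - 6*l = l*(l - 3)*(l + 2)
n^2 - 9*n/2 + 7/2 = (n - 7/2)*(n - 1)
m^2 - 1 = (m - 1)*(m + 1)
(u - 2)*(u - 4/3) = u^2 - 10*u/3 + 8/3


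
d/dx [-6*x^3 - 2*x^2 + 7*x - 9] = -18*x^2 - 4*x + 7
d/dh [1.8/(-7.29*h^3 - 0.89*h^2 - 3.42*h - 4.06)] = (39.366*h^2 + 3.204*h + 6.156)/(7.29*h^3 + 0.89*h^2 + 3.42*h + 4.06)^2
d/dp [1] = 0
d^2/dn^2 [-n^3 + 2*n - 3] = -6*n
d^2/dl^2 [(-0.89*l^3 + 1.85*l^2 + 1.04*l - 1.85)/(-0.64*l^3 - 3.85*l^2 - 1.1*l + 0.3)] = (-5.90144000000001*l^6 - 6.31526400000001*l^5 + 3.58272000000002*l^4 + 58.47432*l^3 + 155.36529*l^2 + 42.4131*l + 7.7311)/(0.262144*l^9 + 4.73088*l^8 + 29.81088*l^7 + 72.960385*l^6 + 46.80225*l^5 - 0.631949999999996*l^4 - 6.1192*l^3 - 0.0494999999999999*l^2 + 0.297*l - 0.027)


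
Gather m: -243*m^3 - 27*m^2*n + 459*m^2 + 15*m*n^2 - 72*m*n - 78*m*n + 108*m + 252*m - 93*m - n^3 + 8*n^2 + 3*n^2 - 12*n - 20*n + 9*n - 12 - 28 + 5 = -243*m^3 + m^2*(459 - 27*n) + m*(15*n^2 - 150*n + 267) - n^3 + 11*n^2 - 23*n - 35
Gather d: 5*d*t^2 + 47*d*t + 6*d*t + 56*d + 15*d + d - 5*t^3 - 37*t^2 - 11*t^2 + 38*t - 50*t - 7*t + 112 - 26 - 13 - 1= d*(5*t^2 + 53*t + 72) - 5*t^3 - 48*t^2 - 19*t + 72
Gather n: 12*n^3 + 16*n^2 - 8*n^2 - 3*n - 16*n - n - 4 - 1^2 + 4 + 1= 12*n^3 + 8*n^2 - 20*n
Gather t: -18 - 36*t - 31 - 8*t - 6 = -44*t - 55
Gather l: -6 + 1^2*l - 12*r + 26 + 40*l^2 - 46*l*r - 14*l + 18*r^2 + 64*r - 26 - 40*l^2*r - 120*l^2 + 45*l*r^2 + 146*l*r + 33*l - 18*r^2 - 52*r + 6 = l^2*(-40*r - 80) + l*(45*r^2 + 100*r + 20)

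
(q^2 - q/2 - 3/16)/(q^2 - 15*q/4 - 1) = (q - 3/4)/(q - 4)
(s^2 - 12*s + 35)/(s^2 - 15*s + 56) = (s - 5)/(s - 8)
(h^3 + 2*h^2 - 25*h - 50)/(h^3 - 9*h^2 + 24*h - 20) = (h^2 + 7*h + 10)/(h^2 - 4*h + 4)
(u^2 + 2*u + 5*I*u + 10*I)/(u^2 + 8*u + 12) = (u + 5*I)/(u + 6)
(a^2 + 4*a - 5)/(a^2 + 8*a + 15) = (a - 1)/(a + 3)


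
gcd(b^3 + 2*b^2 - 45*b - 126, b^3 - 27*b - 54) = b + 3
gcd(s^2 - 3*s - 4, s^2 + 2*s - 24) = s - 4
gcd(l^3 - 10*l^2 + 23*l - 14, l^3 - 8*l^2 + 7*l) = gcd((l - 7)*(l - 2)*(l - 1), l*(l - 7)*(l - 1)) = l^2 - 8*l + 7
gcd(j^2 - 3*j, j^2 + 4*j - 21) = j - 3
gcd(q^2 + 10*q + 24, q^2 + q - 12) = q + 4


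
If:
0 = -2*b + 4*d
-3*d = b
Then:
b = 0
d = 0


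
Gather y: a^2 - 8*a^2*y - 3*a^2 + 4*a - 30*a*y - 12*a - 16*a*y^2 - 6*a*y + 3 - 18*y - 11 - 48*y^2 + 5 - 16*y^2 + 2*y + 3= -2*a^2 - 8*a + y^2*(-16*a - 64) + y*(-8*a^2 - 36*a - 16)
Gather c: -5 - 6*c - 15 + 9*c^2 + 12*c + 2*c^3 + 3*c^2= 2*c^3 + 12*c^2 + 6*c - 20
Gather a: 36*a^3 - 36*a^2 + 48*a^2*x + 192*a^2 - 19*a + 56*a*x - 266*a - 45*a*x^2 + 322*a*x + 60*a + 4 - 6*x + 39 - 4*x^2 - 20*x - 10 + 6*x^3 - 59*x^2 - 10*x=36*a^3 + a^2*(48*x + 156) + a*(-45*x^2 + 378*x - 225) + 6*x^3 - 63*x^2 - 36*x + 33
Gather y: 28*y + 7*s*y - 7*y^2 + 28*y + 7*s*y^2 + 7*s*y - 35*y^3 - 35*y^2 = -35*y^3 + y^2*(7*s - 42) + y*(14*s + 56)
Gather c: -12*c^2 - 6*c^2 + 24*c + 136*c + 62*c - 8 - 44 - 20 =-18*c^2 + 222*c - 72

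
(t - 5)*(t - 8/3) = t^2 - 23*t/3 + 40/3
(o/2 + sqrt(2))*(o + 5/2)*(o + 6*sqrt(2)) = o^3/2 + 5*o^2/4 + 4*sqrt(2)*o^2 + 12*o + 10*sqrt(2)*o + 30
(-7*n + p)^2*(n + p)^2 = 49*n^4 + 84*n^3*p + 22*n^2*p^2 - 12*n*p^3 + p^4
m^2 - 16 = (m - 4)*(m + 4)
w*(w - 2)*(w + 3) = w^3 + w^2 - 6*w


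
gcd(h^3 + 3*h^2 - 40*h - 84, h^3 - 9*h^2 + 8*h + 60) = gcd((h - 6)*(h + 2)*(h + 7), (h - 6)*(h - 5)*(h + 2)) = h^2 - 4*h - 12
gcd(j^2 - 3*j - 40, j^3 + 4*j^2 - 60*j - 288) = j - 8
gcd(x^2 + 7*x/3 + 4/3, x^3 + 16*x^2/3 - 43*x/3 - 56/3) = x + 1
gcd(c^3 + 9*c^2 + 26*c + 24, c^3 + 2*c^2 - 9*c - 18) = c^2 + 5*c + 6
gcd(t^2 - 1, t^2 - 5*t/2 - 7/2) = t + 1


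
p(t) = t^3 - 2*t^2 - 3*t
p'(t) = 3*t^2 - 4*t - 3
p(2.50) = -4.38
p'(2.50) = 5.75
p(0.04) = -0.12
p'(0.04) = -3.16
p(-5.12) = -171.29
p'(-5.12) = 96.12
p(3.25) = 3.45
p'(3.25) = 15.69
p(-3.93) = -79.80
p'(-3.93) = 59.05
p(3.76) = 13.60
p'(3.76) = 24.37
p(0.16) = -0.53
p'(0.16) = -3.56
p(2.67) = -3.23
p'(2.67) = 7.71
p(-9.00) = -864.00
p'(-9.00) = 276.00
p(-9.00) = -864.00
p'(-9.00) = 276.00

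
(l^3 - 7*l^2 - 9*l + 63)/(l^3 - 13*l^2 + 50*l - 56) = (l^2 - 9)/(l^2 - 6*l + 8)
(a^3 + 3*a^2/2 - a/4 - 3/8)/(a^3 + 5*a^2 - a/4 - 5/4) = (a + 3/2)/(a + 5)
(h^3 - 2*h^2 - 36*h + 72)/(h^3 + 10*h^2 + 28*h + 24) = (h^2 - 8*h + 12)/(h^2 + 4*h + 4)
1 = 1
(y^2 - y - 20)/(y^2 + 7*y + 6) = (y^2 - y - 20)/(y^2 + 7*y + 6)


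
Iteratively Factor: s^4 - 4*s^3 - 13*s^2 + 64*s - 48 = (s + 4)*(s^3 - 8*s^2 + 19*s - 12) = (s - 1)*(s + 4)*(s^2 - 7*s + 12) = (s - 4)*(s - 1)*(s + 4)*(s - 3)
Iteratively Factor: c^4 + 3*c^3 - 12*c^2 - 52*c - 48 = (c + 2)*(c^3 + c^2 - 14*c - 24) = (c - 4)*(c + 2)*(c^2 + 5*c + 6) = (c - 4)*(c + 2)^2*(c + 3)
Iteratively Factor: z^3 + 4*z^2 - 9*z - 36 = (z + 4)*(z^2 - 9) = (z - 3)*(z + 4)*(z + 3)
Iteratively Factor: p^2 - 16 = (p - 4)*(p + 4)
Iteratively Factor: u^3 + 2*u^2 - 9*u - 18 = (u + 2)*(u^2 - 9) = (u + 2)*(u + 3)*(u - 3)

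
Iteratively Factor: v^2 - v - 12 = (v - 4)*(v + 3)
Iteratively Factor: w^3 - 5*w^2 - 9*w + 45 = (w - 3)*(w^2 - 2*w - 15) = (w - 5)*(w - 3)*(w + 3)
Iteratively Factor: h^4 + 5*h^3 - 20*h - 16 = (h + 1)*(h^3 + 4*h^2 - 4*h - 16) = (h + 1)*(h + 2)*(h^2 + 2*h - 8) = (h - 2)*(h + 1)*(h + 2)*(h + 4)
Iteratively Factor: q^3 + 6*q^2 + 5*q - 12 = (q + 3)*(q^2 + 3*q - 4) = (q + 3)*(q + 4)*(q - 1)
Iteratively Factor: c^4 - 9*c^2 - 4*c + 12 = (c + 2)*(c^3 - 2*c^2 - 5*c + 6) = (c - 3)*(c + 2)*(c^2 + c - 2) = (c - 3)*(c - 1)*(c + 2)*(c + 2)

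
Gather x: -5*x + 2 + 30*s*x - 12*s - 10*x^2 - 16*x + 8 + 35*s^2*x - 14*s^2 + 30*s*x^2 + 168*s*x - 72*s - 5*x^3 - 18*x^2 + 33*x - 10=-14*s^2 - 84*s - 5*x^3 + x^2*(30*s - 28) + x*(35*s^2 + 198*s + 12)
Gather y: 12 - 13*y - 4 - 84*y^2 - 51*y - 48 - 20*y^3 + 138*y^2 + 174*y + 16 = -20*y^3 + 54*y^2 + 110*y - 24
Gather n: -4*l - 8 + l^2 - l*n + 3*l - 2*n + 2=l^2 - l + n*(-l - 2) - 6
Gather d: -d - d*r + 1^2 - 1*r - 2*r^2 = d*(-r - 1) - 2*r^2 - r + 1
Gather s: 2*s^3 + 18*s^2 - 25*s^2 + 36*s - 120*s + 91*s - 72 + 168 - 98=2*s^3 - 7*s^2 + 7*s - 2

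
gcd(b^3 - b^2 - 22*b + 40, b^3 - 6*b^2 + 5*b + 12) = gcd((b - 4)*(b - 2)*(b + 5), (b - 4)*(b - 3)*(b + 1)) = b - 4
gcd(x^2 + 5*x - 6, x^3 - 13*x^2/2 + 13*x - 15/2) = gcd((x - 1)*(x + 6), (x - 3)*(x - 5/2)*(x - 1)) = x - 1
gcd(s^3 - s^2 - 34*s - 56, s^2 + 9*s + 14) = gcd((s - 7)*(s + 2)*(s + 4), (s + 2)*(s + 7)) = s + 2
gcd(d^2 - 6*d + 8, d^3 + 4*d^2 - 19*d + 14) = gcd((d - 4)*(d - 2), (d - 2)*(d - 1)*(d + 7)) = d - 2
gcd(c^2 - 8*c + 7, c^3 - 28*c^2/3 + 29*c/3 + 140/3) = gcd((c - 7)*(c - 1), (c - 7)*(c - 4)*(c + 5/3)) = c - 7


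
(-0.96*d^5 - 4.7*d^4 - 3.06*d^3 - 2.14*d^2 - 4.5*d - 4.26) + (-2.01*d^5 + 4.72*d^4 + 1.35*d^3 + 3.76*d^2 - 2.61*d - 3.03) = -2.97*d^5 + 0.0199999999999996*d^4 - 1.71*d^3 + 1.62*d^2 - 7.11*d - 7.29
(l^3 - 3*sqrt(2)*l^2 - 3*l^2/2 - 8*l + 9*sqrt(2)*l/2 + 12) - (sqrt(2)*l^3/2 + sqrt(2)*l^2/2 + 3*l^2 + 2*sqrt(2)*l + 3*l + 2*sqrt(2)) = -sqrt(2)*l^3/2 + l^3 - 7*sqrt(2)*l^2/2 - 9*l^2/2 - 11*l + 5*sqrt(2)*l/2 - 2*sqrt(2) + 12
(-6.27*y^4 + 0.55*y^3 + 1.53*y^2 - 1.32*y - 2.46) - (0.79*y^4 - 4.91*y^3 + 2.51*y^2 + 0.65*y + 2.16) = -7.06*y^4 + 5.46*y^3 - 0.98*y^2 - 1.97*y - 4.62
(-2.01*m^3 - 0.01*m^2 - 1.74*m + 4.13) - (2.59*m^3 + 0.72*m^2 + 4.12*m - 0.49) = -4.6*m^3 - 0.73*m^2 - 5.86*m + 4.62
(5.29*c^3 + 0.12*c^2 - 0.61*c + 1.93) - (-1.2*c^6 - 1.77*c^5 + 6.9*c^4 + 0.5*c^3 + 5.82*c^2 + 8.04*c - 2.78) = 1.2*c^6 + 1.77*c^5 - 6.9*c^4 + 4.79*c^3 - 5.7*c^2 - 8.65*c + 4.71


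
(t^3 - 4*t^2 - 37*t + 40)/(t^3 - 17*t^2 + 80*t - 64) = (t + 5)/(t - 8)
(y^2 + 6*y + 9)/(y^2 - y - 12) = (y + 3)/(y - 4)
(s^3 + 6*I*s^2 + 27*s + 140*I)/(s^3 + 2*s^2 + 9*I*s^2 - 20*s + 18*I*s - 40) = (s^2 + 2*I*s + 35)/(s^2 + s*(2 + 5*I) + 10*I)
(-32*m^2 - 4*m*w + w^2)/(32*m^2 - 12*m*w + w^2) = (4*m + w)/(-4*m + w)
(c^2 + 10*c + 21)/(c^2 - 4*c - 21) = (c + 7)/(c - 7)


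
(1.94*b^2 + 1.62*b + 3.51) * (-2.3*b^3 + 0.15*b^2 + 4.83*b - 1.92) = -4.462*b^5 - 3.435*b^4 + 1.5402*b^3 + 4.6263*b^2 + 13.8429*b - 6.7392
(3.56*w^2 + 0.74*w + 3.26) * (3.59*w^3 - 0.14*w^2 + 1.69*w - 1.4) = 12.7804*w^5 + 2.1582*w^4 + 17.6162*w^3 - 4.1898*w^2 + 4.4734*w - 4.564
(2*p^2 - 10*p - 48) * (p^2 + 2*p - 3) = 2*p^4 - 6*p^3 - 74*p^2 - 66*p + 144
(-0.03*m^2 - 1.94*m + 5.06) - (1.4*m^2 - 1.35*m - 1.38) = -1.43*m^2 - 0.59*m + 6.44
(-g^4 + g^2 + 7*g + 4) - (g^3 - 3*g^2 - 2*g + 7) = -g^4 - g^3 + 4*g^2 + 9*g - 3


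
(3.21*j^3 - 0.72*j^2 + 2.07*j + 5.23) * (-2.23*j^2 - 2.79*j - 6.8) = -7.1583*j^5 - 7.3503*j^4 - 24.4353*j^3 - 12.5422*j^2 - 28.6677*j - 35.564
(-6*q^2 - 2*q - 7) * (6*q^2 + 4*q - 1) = -36*q^4 - 36*q^3 - 44*q^2 - 26*q + 7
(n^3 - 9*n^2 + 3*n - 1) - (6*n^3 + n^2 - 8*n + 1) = -5*n^3 - 10*n^2 + 11*n - 2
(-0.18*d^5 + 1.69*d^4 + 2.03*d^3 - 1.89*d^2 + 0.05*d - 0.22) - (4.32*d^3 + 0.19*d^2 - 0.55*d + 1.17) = -0.18*d^5 + 1.69*d^4 - 2.29*d^3 - 2.08*d^2 + 0.6*d - 1.39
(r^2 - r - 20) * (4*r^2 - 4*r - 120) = 4*r^4 - 8*r^3 - 196*r^2 + 200*r + 2400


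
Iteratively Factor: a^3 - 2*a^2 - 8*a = (a + 2)*(a^2 - 4*a) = a*(a + 2)*(a - 4)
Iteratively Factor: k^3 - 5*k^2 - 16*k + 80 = (k + 4)*(k^2 - 9*k + 20) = (k - 4)*(k + 4)*(k - 5)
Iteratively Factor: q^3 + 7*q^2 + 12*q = (q + 4)*(q^2 + 3*q) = q*(q + 4)*(q + 3)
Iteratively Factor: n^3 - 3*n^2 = (n)*(n^2 - 3*n) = n*(n - 3)*(n)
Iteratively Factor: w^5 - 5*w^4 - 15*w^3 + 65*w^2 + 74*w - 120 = (w + 3)*(w^4 - 8*w^3 + 9*w^2 + 38*w - 40) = (w + 2)*(w + 3)*(w^3 - 10*w^2 + 29*w - 20) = (w - 1)*(w + 2)*(w + 3)*(w^2 - 9*w + 20) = (w - 4)*(w - 1)*(w + 2)*(w + 3)*(w - 5)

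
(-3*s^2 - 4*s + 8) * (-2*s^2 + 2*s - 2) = 6*s^4 + 2*s^3 - 18*s^2 + 24*s - 16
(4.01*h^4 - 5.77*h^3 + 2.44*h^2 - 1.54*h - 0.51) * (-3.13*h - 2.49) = -12.5513*h^5 + 8.0752*h^4 + 6.7301*h^3 - 1.2554*h^2 + 5.4309*h + 1.2699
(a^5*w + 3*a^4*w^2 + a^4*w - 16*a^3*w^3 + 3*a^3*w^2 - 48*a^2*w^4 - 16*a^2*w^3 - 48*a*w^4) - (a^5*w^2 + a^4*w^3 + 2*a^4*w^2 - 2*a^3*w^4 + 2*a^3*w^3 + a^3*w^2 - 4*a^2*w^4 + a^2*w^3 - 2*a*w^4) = -a^5*w^2 + a^5*w - a^4*w^3 + a^4*w^2 + a^4*w + 2*a^3*w^4 - 18*a^3*w^3 + 2*a^3*w^2 - 44*a^2*w^4 - 17*a^2*w^3 - 46*a*w^4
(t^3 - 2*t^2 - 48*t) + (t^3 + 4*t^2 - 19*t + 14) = 2*t^3 + 2*t^2 - 67*t + 14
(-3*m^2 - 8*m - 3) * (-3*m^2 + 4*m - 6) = 9*m^4 + 12*m^3 - 5*m^2 + 36*m + 18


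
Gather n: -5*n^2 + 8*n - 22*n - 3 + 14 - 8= -5*n^2 - 14*n + 3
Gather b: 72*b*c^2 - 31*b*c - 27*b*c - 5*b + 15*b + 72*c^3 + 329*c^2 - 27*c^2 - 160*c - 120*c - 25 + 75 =b*(72*c^2 - 58*c + 10) + 72*c^3 + 302*c^2 - 280*c + 50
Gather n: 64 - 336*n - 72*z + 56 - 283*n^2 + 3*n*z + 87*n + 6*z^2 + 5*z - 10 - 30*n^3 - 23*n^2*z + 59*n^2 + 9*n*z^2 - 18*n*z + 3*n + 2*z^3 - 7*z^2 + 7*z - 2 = -30*n^3 + n^2*(-23*z - 224) + n*(9*z^2 - 15*z - 246) + 2*z^3 - z^2 - 60*z + 108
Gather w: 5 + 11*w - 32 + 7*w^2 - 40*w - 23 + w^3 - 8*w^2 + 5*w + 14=w^3 - w^2 - 24*w - 36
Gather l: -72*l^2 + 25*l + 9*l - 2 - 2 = -72*l^2 + 34*l - 4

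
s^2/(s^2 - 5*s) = s/(s - 5)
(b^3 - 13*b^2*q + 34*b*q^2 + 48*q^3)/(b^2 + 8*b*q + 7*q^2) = (b^2 - 14*b*q + 48*q^2)/(b + 7*q)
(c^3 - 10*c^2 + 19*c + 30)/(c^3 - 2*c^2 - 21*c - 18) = (c - 5)/(c + 3)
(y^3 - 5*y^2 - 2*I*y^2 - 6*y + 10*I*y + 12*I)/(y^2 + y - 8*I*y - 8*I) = (y^2 - 2*y*(3 + I) + 12*I)/(y - 8*I)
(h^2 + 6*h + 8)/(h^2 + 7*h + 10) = (h + 4)/(h + 5)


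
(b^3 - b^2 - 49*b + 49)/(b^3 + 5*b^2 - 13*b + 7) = (b - 7)/(b - 1)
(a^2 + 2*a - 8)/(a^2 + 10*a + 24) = (a - 2)/(a + 6)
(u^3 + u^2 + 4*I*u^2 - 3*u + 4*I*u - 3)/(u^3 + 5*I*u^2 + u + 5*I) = (u^2 + u*(1 + 3*I) + 3*I)/(u^2 + 4*I*u + 5)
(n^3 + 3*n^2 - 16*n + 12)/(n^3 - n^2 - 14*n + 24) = (n^2 + 5*n - 6)/(n^2 + n - 12)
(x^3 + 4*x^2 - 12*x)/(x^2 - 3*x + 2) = x*(x + 6)/(x - 1)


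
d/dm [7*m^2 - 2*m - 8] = 14*m - 2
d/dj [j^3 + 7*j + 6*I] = 3*j^2 + 7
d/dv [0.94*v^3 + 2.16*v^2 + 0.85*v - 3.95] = 2.82*v^2 + 4.32*v + 0.85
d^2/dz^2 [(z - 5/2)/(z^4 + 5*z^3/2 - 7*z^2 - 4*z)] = 4*(24*z^7 - 20*z^6 - 384*z^5 + 93*z^4 + 1716*z^3 - 1170*z^2 - 840*z - 160)/(z^3*(8*z^9 + 60*z^8 - 18*z^7 - 811*z^6 - 354*z^5 + 3684*z^4 + 1000*z^3 - 3744*z^2 - 2688*z - 512))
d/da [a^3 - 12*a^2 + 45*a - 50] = 3*a^2 - 24*a + 45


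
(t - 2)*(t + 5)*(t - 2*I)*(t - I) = t^4 + 3*t^3 - 3*I*t^3 - 12*t^2 - 9*I*t^2 - 6*t + 30*I*t + 20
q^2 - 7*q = q*(q - 7)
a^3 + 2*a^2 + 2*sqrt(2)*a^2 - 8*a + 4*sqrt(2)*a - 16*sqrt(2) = (a - 2)*(a + 4)*(a + 2*sqrt(2))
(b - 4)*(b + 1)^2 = b^3 - 2*b^2 - 7*b - 4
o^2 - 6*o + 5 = (o - 5)*(o - 1)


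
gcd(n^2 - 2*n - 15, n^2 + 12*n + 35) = 1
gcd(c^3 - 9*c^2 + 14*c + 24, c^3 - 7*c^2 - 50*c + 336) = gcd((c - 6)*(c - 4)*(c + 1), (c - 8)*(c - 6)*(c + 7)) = c - 6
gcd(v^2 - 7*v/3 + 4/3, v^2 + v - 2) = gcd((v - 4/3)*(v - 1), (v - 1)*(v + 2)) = v - 1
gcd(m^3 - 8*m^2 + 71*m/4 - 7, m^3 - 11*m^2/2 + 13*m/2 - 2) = m^2 - 9*m/2 + 2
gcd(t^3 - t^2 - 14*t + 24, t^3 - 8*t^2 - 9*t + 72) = t - 3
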